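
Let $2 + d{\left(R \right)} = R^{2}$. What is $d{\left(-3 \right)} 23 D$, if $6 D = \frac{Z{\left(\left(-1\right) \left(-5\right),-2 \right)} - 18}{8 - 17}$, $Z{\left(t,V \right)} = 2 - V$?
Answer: $\frac{1127}{27} \approx 41.741$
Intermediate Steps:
$d{\left(R \right)} = -2 + R^{2}$
$D = \frac{7}{27}$ ($D = \frac{\left(\left(2 - -2\right) - 18\right) \frac{1}{8 - 17}}{6} = \frac{\left(\left(2 + 2\right) - 18\right) \frac{1}{-9}}{6} = \frac{\left(4 - 18\right) \left(- \frac{1}{9}\right)}{6} = \frac{\left(-14\right) \left(- \frac{1}{9}\right)}{6} = \frac{1}{6} \cdot \frac{14}{9} = \frac{7}{27} \approx 0.25926$)
$d{\left(-3 \right)} 23 D = \left(-2 + \left(-3\right)^{2}\right) 23 \cdot \frac{7}{27} = \left(-2 + 9\right) 23 \cdot \frac{7}{27} = 7 \cdot 23 \cdot \frac{7}{27} = 161 \cdot \frac{7}{27} = \frac{1127}{27}$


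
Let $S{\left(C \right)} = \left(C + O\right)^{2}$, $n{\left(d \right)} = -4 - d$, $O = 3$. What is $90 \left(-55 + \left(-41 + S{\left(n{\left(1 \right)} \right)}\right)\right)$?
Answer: $-8280$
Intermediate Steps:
$S{\left(C \right)} = \left(3 + C\right)^{2}$ ($S{\left(C \right)} = \left(C + 3\right)^{2} = \left(3 + C\right)^{2}$)
$90 \left(-55 + \left(-41 + S{\left(n{\left(1 \right)} \right)}\right)\right) = 90 \left(-55 - \left(41 - \left(3 - 5\right)^{2}\right)\right) = 90 \left(-55 - \left(41 - \left(-2\right)^{2}\right)\right) = 90 \left(-55 + \left(-41 + 4\right)\right) = 90 \left(-55 - 37\right) = 90 \left(-92\right) = -8280$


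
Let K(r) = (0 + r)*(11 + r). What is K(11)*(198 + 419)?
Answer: 149314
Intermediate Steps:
K(r) = r*(11 + r)
K(11)*(198 + 419) = (11*(11 + 11))*(198 + 419) = (11*22)*617 = 242*617 = 149314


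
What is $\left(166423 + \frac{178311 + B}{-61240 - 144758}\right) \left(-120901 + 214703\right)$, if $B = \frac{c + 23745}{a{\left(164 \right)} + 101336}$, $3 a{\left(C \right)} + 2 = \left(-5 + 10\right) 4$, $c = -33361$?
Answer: $\frac{81473367920531787361}{5219062329} \approx 1.5611 \cdot 10^{10}$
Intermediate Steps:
$a{\left(C \right)} = 6$ ($a{\left(C \right)} = - \frac{2}{3} + \frac{\left(-5 + 10\right) 4}{3} = - \frac{2}{3} + \frac{5 \cdot 4}{3} = - \frac{2}{3} + \frac{1}{3} \cdot 20 = - \frac{2}{3} + \frac{20}{3} = 6$)
$B = - \frac{4808}{50671}$ ($B = \frac{-33361 + 23745}{6 + 101336} = - \frac{9616}{101342} = \left(-9616\right) \frac{1}{101342} = - \frac{4808}{50671} \approx -0.094887$)
$\left(166423 + \frac{178311 + B}{-61240 - 144758}\right) \left(-120901 + 214703\right) = \left(166423 + \frac{178311 - \frac{4808}{50671}}{-61240 - 144758}\right) \left(-120901 + 214703\right) = \left(166423 + \frac{9035191873}{50671 \left(-205998\right)}\right) 93802 = \left(166423 + \frac{9035191873}{50671} \left(- \frac{1}{205998}\right)\right) 93802 = \left(166423 - \frac{9035191873}{10438124658}\right) 93802 = \frac{1737134984766461}{10438124658} \cdot 93802 = \frac{81473367920531787361}{5219062329}$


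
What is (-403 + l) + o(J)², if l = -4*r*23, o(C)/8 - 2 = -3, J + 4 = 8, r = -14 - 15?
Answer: 2329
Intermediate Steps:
r = -29
J = 4 (J = -4 + 8 = 4)
o(C) = -8 (o(C) = 16 + 8*(-3) = 16 - 24 = -8)
l = 2668 (l = -4*(-29)*23 = 116*23 = 2668)
(-403 + l) + o(J)² = (-403 + 2668) + (-8)² = 2265 + 64 = 2329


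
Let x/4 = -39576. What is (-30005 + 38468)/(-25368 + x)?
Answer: -2821/61224 ≈ -0.046077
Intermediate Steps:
x = -158304 (x = 4*(-39576) = -158304)
(-30005 + 38468)/(-25368 + x) = (-30005 + 38468)/(-25368 - 158304) = 8463/(-183672) = 8463*(-1/183672) = -2821/61224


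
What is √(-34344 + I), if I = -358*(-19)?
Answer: I*√27542 ≈ 165.96*I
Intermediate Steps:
I = 6802
√(-34344 + I) = √(-34344 + 6802) = √(-27542) = I*√27542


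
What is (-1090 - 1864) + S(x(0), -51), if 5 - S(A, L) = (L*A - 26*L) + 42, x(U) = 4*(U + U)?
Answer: -4317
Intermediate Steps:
x(U) = 8*U (x(U) = 4*(2*U) = 8*U)
S(A, L) = -37 + 26*L - A*L (S(A, L) = 5 - ((L*A - 26*L) + 42) = 5 - ((A*L - 26*L) + 42) = 5 - ((-26*L + A*L) + 42) = 5 - (42 - 26*L + A*L) = 5 + (-42 + 26*L - A*L) = -37 + 26*L - A*L)
(-1090 - 1864) + S(x(0), -51) = (-1090 - 1864) + (-37 + 26*(-51) - 1*8*0*(-51)) = -2954 + (-37 - 1326 - 1*0*(-51)) = -2954 + (-37 - 1326 + 0) = -2954 - 1363 = -4317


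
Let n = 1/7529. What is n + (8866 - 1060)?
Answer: 58771375/7529 ≈ 7806.0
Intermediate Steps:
n = 1/7529 ≈ 0.00013282
n + (8866 - 1060) = 1/7529 + (8866 - 1060) = 1/7529 + 7806 = 58771375/7529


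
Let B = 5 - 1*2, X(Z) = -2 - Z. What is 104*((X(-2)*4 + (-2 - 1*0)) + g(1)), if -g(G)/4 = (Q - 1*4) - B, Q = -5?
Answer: 4784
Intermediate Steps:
B = 3 (B = 5 - 2 = 3)
g(G) = 48 (g(G) = -4*((-5 - 1*4) - 1*3) = -4*((-5 - 4) - 3) = -4*(-9 - 3) = -4*(-12) = 48)
104*((X(-2)*4 + (-2 - 1*0)) + g(1)) = 104*(((-2 - 1*(-2))*4 + (-2 - 1*0)) + 48) = 104*(((-2 + 2)*4 + (-2 + 0)) + 48) = 104*((0*4 - 2) + 48) = 104*((0 - 2) + 48) = 104*(-2 + 48) = 104*46 = 4784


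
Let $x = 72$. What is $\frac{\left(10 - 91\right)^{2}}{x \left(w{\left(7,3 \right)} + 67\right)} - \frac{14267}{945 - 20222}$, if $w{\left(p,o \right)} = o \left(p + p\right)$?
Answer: $\frac{26493757}{16809544} \approx 1.5761$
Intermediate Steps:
$w{\left(p,o \right)} = 2 o p$ ($w{\left(p,o \right)} = o 2 p = 2 o p$)
$\frac{\left(10 - 91\right)^{2}}{x \left(w{\left(7,3 \right)} + 67\right)} - \frac{14267}{945 - 20222} = \frac{\left(10 - 91\right)^{2}}{72 \left(2 \cdot 3 \cdot 7 + 67\right)} - \frac{14267}{945 - 20222} = \frac{\left(-81\right)^{2}}{72 \left(42 + 67\right)} - \frac{14267}{945 - 20222} = \frac{6561}{72 \cdot 109} - \frac{14267}{-19277} = \frac{6561}{7848} - - \frac{14267}{19277} = 6561 \cdot \frac{1}{7848} + \frac{14267}{19277} = \frac{729}{872} + \frac{14267}{19277} = \frac{26493757}{16809544}$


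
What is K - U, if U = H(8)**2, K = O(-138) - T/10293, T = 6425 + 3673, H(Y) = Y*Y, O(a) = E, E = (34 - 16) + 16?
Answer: -13940088/3431 ≈ -4063.0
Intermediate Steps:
E = 34 (E = 18 + 16 = 34)
O(a) = 34
H(Y) = Y**2
T = 10098
K = 113288/3431 (K = 34 - 10098/10293 = 34 - 1*3366/3431 = 34 - 3366/3431 = 113288/3431 ≈ 33.019)
U = 4096 (U = (8**2)**2 = 64**2 = 4096)
K - U = 113288/3431 - 1*4096 = 113288/3431 - 4096 = -13940088/3431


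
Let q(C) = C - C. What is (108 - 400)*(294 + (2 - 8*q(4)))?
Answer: -86432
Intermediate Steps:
q(C) = 0
(108 - 400)*(294 + (2 - 8*q(4))) = (108 - 400)*(294 + (2 - 8*0)) = -292*(294 + (2 + 0)) = -292*(294 + 2) = -292*296 = -86432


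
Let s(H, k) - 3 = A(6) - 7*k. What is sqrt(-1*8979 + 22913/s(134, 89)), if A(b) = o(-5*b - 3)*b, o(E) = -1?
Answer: I*sqrt(3532998142)/626 ≈ 94.951*I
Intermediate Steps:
A(b) = -b
s(H, k) = -3 - 7*k (s(H, k) = 3 + (-1*6 - 7*k) = 3 + (-6 - 7*k) = -3 - 7*k)
sqrt(-1*8979 + 22913/s(134, 89)) = sqrt(-1*8979 + 22913/(-3 - 7*89)) = sqrt(-8979 + 22913/(-3 - 623)) = sqrt(-8979 + 22913/(-626)) = sqrt(-8979 + 22913*(-1/626)) = sqrt(-8979 - 22913/626) = sqrt(-5643767/626) = I*sqrt(3532998142)/626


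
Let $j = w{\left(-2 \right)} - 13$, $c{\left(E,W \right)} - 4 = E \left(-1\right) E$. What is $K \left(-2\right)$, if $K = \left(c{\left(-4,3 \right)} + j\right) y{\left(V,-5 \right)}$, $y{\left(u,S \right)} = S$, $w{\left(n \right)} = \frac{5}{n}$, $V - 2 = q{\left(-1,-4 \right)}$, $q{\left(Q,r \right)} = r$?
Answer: $-275$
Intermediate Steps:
$V = -2$ ($V = 2 - 4 = -2$)
$c{\left(E,W \right)} = 4 - E^{2}$ ($c{\left(E,W \right)} = 4 + E \left(-1\right) E = 4 + - E E = 4 - E^{2}$)
$j = - \frac{31}{2}$ ($j = \frac{5}{-2} - 13 = 5 \left(- \frac{1}{2}\right) - 13 = - \frac{5}{2} - 13 = - \frac{31}{2} \approx -15.5$)
$K = \frac{275}{2}$ ($K = \left(\left(4 - \left(-4\right)^{2}\right) - \frac{31}{2}\right) \left(-5\right) = \left(\left(4 - 16\right) - \frac{31}{2}\right) \left(-5\right) = \left(-12 - \frac{31}{2}\right) \left(-5\right) = \left(- \frac{55}{2}\right) \left(-5\right) = \frac{275}{2} \approx 137.5$)
$K \left(-2\right) = \frac{275}{2} \left(-2\right) = -275$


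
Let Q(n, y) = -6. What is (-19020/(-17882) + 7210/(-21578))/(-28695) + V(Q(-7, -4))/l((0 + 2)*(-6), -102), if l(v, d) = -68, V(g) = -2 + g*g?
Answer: -553637621245/1107218945622 ≈ -0.50003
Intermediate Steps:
V(g) = -2 + g²
(-19020/(-17882) + 7210/(-21578))/(-28695) + V(Q(-7, -4))/l((0 + 2)*(-6), -102) = (-19020/(-17882) + 7210/(-21578))/(-28695) + (-2 + (-6)²)/(-68) = (-19020*(-1/17882) + 7210*(-1/21578))*(-1/28695) + (-2 + 36)*(-1/68) = (9510/8941 - 3605/10789)*(-1/28695) + 34*(-1/68) = (70371085/96464449)*(-1/28695) - ½ = -14074217/553609472811 - ½ = -553637621245/1107218945622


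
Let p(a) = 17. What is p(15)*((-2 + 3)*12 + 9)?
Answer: 357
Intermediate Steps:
p(15)*((-2 + 3)*12 + 9) = 17*((-2 + 3)*12 + 9) = 17*(1*12 + 9) = 17*(12 + 9) = 17*21 = 357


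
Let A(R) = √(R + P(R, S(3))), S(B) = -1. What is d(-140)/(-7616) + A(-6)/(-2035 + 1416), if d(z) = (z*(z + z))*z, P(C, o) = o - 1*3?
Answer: 12250/17 - I*√10/619 ≈ 720.59 - 0.0051087*I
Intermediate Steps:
P(C, o) = -3 + o (P(C, o) = o - 3 = -3 + o)
A(R) = √(-4 + R) (A(R) = √(R + (-3 - 1)) = √(R - 4) = √(-4 + R))
d(z) = 2*z³ (d(z) = (z*(2*z))*z = (2*z²)*z = 2*z³)
d(-140)/(-7616) + A(-6)/(-2035 + 1416) = (2*(-140)³)/(-7616) + √(-4 - 6)/(-2035 + 1416) = (2*(-2744000))*(-1/7616) + √(-10)/(-619) = -5488000*(-1/7616) + (I*√10)*(-1/619) = 12250/17 - I*√10/619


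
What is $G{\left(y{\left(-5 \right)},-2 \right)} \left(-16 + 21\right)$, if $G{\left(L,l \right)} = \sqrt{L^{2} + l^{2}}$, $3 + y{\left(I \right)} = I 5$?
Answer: $10 \sqrt{197} \approx 140.36$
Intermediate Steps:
$y{\left(I \right)} = -3 + 5 I$ ($y{\left(I \right)} = -3 + I 5 = -3 + 5 I$)
$G{\left(y{\left(-5 \right)},-2 \right)} \left(-16 + 21\right) = \sqrt{\left(-3 + 5 \left(-5\right)\right)^{2} + \left(-2\right)^{2}} \left(-16 + 21\right) = \sqrt{\left(-3 - 25\right)^{2} + 4} \cdot 5 = \sqrt{\left(-28\right)^{2} + 4} \cdot 5 = \sqrt{784 + 4} \cdot 5 = \sqrt{788} \cdot 5 = 2 \sqrt{197} \cdot 5 = 10 \sqrt{197}$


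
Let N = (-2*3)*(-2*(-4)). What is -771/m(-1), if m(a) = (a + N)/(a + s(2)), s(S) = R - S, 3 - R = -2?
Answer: 1542/49 ≈ 31.469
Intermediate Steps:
R = 5 (R = 3 - 1*(-2) = 3 + 2 = 5)
s(S) = 5 - S
N = -48 (N = -6*8 = -48)
m(a) = (-48 + a)/(3 + a) (m(a) = (a - 48)/(a + (5 - 1*2)) = (-48 + a)/(a + (5 - 2)) = (-48 + a)/(a + 3) = (-48 + a)/(3 + a))
-771/m(-1) = -771*(3 - 1)/(-48 - 1) = -771/(-49/2) = -771*(-2/49) = 1542/49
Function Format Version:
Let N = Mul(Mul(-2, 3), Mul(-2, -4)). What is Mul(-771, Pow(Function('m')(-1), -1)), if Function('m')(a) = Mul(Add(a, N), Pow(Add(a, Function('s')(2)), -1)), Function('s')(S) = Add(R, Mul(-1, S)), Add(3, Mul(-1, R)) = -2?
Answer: Rational(1542, 49) ≈ 31.469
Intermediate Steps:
R = 5 (R = Add(3, Mul(-1, -2)) = Add(3, 2) = 5)
Function('s')(S) = Add(5, Mul(-1, S))
N = -48 (N = Mul(-6, 8) = -48)
Function('m')(a) = Mul(Pow(Add(3, a), -1), Add(-48, a)) (Function('m')(a) = Mul(Add(a, -48), Pow(Add(a, Add(5, Mul(-1, 2))), -1)) = Mul(Add(-48, a), Pow(Add(a, Add(5, -2)), -1)) = Mul(Add(-48, a), Pow(Add(a, 3), -1)) = Mul(Add(-48, a), Pow(Add(3, a), -1)) = Mul(Pow(Add(3, a), -1), Add(-48, a)))
Mul(-771, Pow(Function('m')(-1), -1)) = Mul(-771, Pow(Mul(Pow(Add(3, -1), -1), Add(-48, -1)), -1)) = Mul(-771, Pow(Mul(Pow(2, -1), -49), -1)) = Mul(-771, Pow(Mul(Rational(1, 2), -49), -1)) = Mul(-771, Pow(Rational(-49, 2), -1)) = Mul(-771, Rational(-2, 49)) = Rational(1542, 49)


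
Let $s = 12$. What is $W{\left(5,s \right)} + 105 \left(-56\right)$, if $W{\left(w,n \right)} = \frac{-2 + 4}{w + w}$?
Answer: $- \frac{29399}{5} \approx -5879.8$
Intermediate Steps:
$W{\left(w,n \right)} = \frac{1}{w}$ ($W{\left(w,n \right)} = \frac{2}{2 w} = 2 \frac{1}{2 w} = \frac{1}{w}$)
$W{\left(5,s \right)} + 105 \left(-56\right) = \frac{1}{5} + 105 \left(-56\right) = \frac{1}{5} - 5880 = - \frac{29399}{5}$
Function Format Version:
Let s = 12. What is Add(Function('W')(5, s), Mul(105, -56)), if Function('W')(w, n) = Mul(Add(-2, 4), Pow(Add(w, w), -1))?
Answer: Rational(-29399, 5) ≈ -5879.8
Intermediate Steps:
Function('W')(w, n) = Pow(w, -1) (Function('W')(w, n) = Mul(2, Pow(Mul(2, w), -1)) = Mul(2, Mul(Rational(1, 2), Pow(w, -1))) = Pow(w, -1))
Add(Function('W')(5, s), Mul(105, -56)) = Add(Pow(5, -1), Mul(105, -56)) = Add(Rational(1, 5), -5880) = Rational(-29399, 5)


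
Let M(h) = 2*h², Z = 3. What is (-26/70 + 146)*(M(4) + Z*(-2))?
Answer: 132522/35 ≈ 3786.3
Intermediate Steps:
(-26/70 + 146)*(M(4) + Z*(-2)) = (-26/70 + 146)*(2*4² + 3*(-2)) = (-26*1/70 + 146)*(2*16 - 6) = (-13/35 + 146)*(32 - 6) = (5097/35)*26 = 132522/35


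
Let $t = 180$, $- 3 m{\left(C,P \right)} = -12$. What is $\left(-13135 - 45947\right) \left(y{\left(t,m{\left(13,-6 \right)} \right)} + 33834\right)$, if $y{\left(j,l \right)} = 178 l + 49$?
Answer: $-2043941790$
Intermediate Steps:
$m{\left(C,P \right)} = 4$ ($m{\left(C,P \right)} = \left(- \frac{1}{3}\right) \left(-12\right) = 4$)
$y{\left(j,l \right)} = 49 + 178 l$
$\left(-13135 - 45947\right) \left(y{\left(t,m{\left(13,-6 \right)} \right)} + 33834\right) = \left(-13135 - 45947\right) \left(\left(49 + 178 \cdot 4\right) + 33834\right) = - 59082 \left(\left(49 + 712\right) + 33834\right) = - 59082 \left(761 + 33834\right) = \left(-59082\right) 34595 = -2043941790$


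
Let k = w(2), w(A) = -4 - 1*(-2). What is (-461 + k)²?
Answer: 214369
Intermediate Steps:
w(A) = -2 (w(A) = -4 + 2 = -2)
k = -2
(-461 + k)² = (-461 - 2)² = (-463)² = 214369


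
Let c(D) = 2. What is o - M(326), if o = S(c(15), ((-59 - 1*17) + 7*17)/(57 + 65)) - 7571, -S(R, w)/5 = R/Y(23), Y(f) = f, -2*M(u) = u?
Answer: -170394/23 ≈ -7408.4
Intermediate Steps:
M(u) = -u/2
S(R, w) = -5*R/23
o = -174143/23 (o = -5/23*2 - 7571 = -10/23 - 7571 = -174143/23 ≈ -7571.4)
o - M(326) = -174143/23 - (-1)*326/2 = -174143/23 - 1*(-163) = -174143/23 + 163 = -170394/23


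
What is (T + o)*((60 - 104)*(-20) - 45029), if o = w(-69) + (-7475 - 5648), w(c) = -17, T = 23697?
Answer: -466080993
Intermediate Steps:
o = -13140 (o = -17 + (-7475 - 5648) = -17 - 13123 = -13140)
(T + o)*((60 - 104)*(-20) - 45029) = (23697 - 13140)*((60 - 104)*(-20) - 45029) = 10557*(-44*(-20) - 45029) = 10557*(880 - 45029) = 10557*(-44149) = -466080993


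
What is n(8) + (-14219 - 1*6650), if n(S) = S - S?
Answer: -20869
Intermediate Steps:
n(S) = 0
n(8) + (-14219 - 1*6650) = 0 + (-14219 - 1*6650) = 0 + (-14219 - 6650) = 0 - 20869 = -20869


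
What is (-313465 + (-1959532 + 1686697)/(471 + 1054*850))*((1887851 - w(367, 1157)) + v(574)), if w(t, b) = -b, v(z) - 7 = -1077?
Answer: -530475100529882300/896371 ≈ -5.9180e+11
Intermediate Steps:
v(z) = -1070 (v(z) = 7 - 1077 = -1070)
(-313465 + (-1959532 + 1686697)/(471 + 1054*850))*((1887851 - w(367, 1157)) + v(574)) = (-313465 + (-1959532 + 1686697)/(471 + 1054*850))*((1887851 - (-1)*1157) - 1070) = (-313465 - 272835/(471 + 895900))*((1887851 - 1*(-1157)) - 1070) = (-313465 - 272835/896371)*((1887851 + 1157) - 1070) = (-313465 - 272835*1/896371)*(1889008 - 1070) = (-313465 - 272835/896371)*1887938 = -280981208350/896371*1887938 = -530475100529882300/896371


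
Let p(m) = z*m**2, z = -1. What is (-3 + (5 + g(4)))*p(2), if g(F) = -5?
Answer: 12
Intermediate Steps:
p(m) = -m**2
(-3 + (5 + g(4)))*p(2) = (-3 + (5 - 5))*(-1*2**2) = (-3 + 0)*(-1*4) = -3*(-4) = 12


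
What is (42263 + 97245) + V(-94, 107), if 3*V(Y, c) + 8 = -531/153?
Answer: 2371571/17 ≈ 1.3950e+5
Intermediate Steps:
V(Y, c) = -65/17 (V(Y, c) = -8/3 + (-531/153)/3 = -8/3 + (-531*1/153)/3 = -8/3 + (⅓)*(-59/17) = -8/3 - 59/51 = -65/17)
(42263 + 97245) + V(-94, 107) = (42263 + 97245) - 65/17 = 139508 - 65/17 = 2371571/17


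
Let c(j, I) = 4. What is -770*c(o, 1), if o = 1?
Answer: -3080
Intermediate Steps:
-770*c(o, 1) = -770*4 = -3080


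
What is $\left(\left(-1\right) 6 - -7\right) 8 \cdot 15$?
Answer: $120$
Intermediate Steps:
$\left(\left(-1\right) 6 - -7\right) 8 \cdot 15 = \left(-6 + 7\right) 8 \cdot 15 = 1 \cdot 8 \cdot 15 = 8 \cdot 15 = 120$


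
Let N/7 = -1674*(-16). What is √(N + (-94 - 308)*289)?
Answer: √71310 ≈ 267.04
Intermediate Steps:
N = 187488 (N = 7*(-1674*(-16)) = 7*26784 = 187488)
√(N + (-94 - 308)*289) = √(187488 + (-94 - 308)*289) = √(187488 - 402*289) = √(187488 - 116178) = √71310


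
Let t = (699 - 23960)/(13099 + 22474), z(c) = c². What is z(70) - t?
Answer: 174330961/35573 ≈ 4900.7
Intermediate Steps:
t = -23261/35573 ≈ -0.65389
z(70) - t = 70² - 1*(-23261/35573) = 4900 + 23261/35573 = 174330961/35573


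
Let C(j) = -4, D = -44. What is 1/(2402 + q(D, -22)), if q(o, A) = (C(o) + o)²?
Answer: 1/4706 ≈ 0.00021249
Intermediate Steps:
q(o, A) = (-4 + o)²
1/(2402 + q(D, -22)) = 1/(2402 + (-4 - 44)²) = 1/(2402 + (-48)²) = 1/(2402 + 2304) = 1/4706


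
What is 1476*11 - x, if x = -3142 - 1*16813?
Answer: 36191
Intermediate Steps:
x = -19955 (x = -3142 - 16813 = -19955)
1476*11 - x = 1476*11 - 1*(-19955) = 16236 + 19955 = 36191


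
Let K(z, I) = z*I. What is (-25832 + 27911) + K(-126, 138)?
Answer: -15309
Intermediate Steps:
K(z, I) = I*z
(-25832 + 27911) + K(-126, 138) = (-25832 + 27911) + 138*(-126) = 2079 - 17388 = -15309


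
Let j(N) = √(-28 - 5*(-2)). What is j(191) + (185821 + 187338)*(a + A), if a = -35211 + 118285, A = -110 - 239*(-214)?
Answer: 50044353490 + 3*I*√2 ≈ 5.0044e+10 + 4.2426*I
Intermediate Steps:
A = 51036 (A = -110 + 51146 = 51036)
a = 83074
j(N) = 3*I*√2 (j(N) = √(-28 + 10) = √(-18) = 3*I*√2)
j(191) + (185821 + 187338)*(a + A) = 3*I*√2 + (185821 + 187338)*(83074 + 51036) = 3*I*√2 + 373159*134110 = 3*I*√2 + 50044353490 = 50044353490 + 3*I*√2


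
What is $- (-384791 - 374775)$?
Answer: $759566$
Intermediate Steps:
$- (-384791 - 374775) = \left(-1\right) \left(-759566\right) = 759566$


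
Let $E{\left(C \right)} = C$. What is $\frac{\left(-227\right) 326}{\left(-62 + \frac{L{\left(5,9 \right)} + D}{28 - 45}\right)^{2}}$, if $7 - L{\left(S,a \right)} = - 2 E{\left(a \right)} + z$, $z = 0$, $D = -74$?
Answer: $- \frac{21386578}{1010025} \approx -21.174$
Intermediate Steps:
$L{\left(S,a \right)} = 7 + 2 a$ ($L{\left(S,a \right)} = 7 - \left(- 2 a + 0\right) = 7 - - 2 a = 7 + 2 a$)
$\frac{\left(-227\right) 326}{\left(-62 + \frac{L{\left(5,9 \right)} + D}{28 - 45}\right)^{2}} = \frac{\left(-227\right) 326}{\left(-62 + \frac{\left(7 + 2 \cdot 9\right) - 74}{28 - 45}\right)^{2}} = - \frac{74002}{\left(-62 + \frac{\left(7 + 18\right) - 74}{-17}\right)^{2}} = - \frac{74002}{\left(-62 + \left(25 - 74\right) \left(- \frac{1}{17}\right)\right)^{2}} = - \frac{74002}{\left(-62 - - \frac{49}{17}\right)^{2}} = - \frac{74002}{\left(-62 + \frac{49}{17}\right)^{2}} = - \frac{74002}{\left(- \frac{1005}{17}\right)^{2}} = - \frac{74002}{\frac{1010025}{289}} = \left(-74002\right) \frac{289}{1010025} = - \frac{21386578}{1010025}$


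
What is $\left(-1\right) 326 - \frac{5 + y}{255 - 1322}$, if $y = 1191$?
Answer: $- \frac{346646}{1067} \approx -324.88$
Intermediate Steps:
$\left(-1\right) 326 - \frac{5 + y}{255 - 1322} = \left(-1\right) 326 - \frac{5 + 1191}{255 - 1322} = -326 - \frac{1196}{-1067} = -326 - 1196 \left(- \frac{1}{1067}\right) = -326 - - \frac{1196}{1067} = -326 + \frac{1196}{1067} = - \frac{346646}{1067}$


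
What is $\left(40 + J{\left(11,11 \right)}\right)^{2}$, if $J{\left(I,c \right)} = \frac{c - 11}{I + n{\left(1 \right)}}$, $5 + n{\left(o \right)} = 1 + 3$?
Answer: $1600$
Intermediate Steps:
$n{\left(o \right)} = -1$ ($n{\left(o \right)} = -5 + \left(1 + 3\right) = -5 + 4 = -1$)
$J{\left(I,c \right)} = \frac{-11 + c}{-1 + I}$ ($J{\left(I,c \right)} = \frac{c - 11}{I - 1} = \frac{-11 + c}{-1 + I}$)
$\left(40 + J{\left(11,11 \right)}\right)^{2} = \left(40 + \frac{-11 + 11}{-1 + 11}\right)^{2} = \left(40 + \frac{1}{10} \cdot 0\right)^{2} = \left(40 + 0\right)^{2} = 40^{2} = 1600$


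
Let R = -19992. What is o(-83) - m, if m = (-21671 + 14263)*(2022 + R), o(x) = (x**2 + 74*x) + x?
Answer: -133121096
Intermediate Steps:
o(x) = x**2 + 75*x
m = 133121760 (m = (-21671 + 14263)*(2022 - 19992) = -7408*(-17970) = 133121760)
o(-83) - m = -83*(75 - 83) - 1*133121760 = -83*(-8) - 133121760 = 664 - 133121760 = -133121096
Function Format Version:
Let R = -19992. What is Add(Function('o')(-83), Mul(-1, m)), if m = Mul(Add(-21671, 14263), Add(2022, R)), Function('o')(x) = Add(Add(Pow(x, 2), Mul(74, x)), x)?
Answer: -133121096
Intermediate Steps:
Function('o')(x) = Add(Pow(x, 2), Mul(75, x))
m = 133121760 (m = Mul(Add(-21671, 14263), Add(2022, -19992)) = Mul(-7408, -17970) = 133121760)
Add(Function('o')(-83), Mul(-1, m)) = Add(Mul(-83, Add(75, -83)), Mul(-1, 133121760)) = Add(Mul(-83, -8), -133121760) = Add(664, -133121760) = -133121096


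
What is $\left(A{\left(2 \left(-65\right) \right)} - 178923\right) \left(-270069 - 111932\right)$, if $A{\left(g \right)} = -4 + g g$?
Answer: $61894476027$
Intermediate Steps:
$A{\left(g \right)} = -4 + g^{2}$
$\left(A{\left(2 \left(-65\right) \right)} - 178923\right) \left(-270069 - 111932\right) = \left(\left(-4 + \left(2 \left(-65\right)\right)^{2}\right) - 178923\right) \left(-270069 - 111932\right) = \left(\left(-4 + \left(-130\right)^{2}\right) - 178923\right) \left(-270069 - 111932\right) = \left(\left(-4 + 16900\right) - 178923\right) \left(-382001\right) = \left(16896 - 178923\right) \left(-382001\right) = \left(-162027\right) \left(-382001\right) = 61894476027$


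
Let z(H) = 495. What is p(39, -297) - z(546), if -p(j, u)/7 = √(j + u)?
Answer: -495 - 7*I*√258 ≈ -495.0 - 112.44*I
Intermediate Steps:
p(j, u) = -7*√(j + u)
p(39, -297) - z(546) = -7*√(39 - 297) - 1*495 = -7*I*√258 - 495 = -495 - 7*I*√258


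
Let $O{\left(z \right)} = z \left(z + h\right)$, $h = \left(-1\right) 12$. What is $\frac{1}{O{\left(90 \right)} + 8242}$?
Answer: $\frac{1}{15262} \approx 6.5522 \cdot 10^{-5}$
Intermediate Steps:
$h = -12$
$O{\left(z \right)} = z \left(-12 + z\right)$ ($O{\left(z \right)} = z \left(z - 12\right) = z \left(-12 + z\right)$)
$\frac{1}{O{\left(90 \right)} + 8242} = \frac{1}{90 \left(-12 + 90\right) + 8242} = \frac{1}{90 \cdot 78 + 8242} = \frac{1}{7020 + 8242} = \frac{1}{15262}$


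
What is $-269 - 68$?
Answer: $-337$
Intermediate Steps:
$-269 - 68 = -337$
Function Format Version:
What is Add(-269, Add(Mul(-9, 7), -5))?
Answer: -337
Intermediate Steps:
Add(-269, Add(Mul(-9, 7), -5)) = Add(-269, Add(-63, -5)) = Add(-269, -68) = -337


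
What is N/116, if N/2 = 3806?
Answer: 1903/29 ≈ 65.621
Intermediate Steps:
N = 7612 (N = 2*3806 = 7612)
N/116 = 7612/116 = 7612*(1/116) = 1903/29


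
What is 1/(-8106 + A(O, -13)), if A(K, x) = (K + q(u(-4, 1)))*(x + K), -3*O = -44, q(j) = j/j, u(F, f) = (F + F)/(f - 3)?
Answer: -9/72719 ≈ -0.00012376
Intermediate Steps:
u(F, f) = 2*F/(-3 + f) (u(F, f) = (2*F)/(-3 + f) = 2*F/(-3 + f))
q(j) = 1
O = 44/3 (O = -⅓*(-44) = 44/3 ≈ 14.667)
A(K, x) = (1 + K)*(K + x) (A(K, x) = (K + 1)*(x + K) = (1 + K)*(K + x))
1/(-8106 + A(O, -13)) = 1/(-8106 + (44/3 - 13 + (44/3)² + (44/3)*(-13))) = 1/(-8106 + (44/3 - 13 + 1936/9 - 572/3)) = 1/(-8106 + 235/9) = 1/(-72719/9) = -9/72719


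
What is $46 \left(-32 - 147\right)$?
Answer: $-8234$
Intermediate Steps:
$46 \left(-32 - 147\right) = 46 \left(-179\right) = -8234$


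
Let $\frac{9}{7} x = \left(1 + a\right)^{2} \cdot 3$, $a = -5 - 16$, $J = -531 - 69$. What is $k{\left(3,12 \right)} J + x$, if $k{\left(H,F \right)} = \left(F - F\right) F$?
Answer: $\frac{2800}{3} \approx 933.33$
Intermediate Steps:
$J = -600$ ($J = -531 - 69 = -600$)
$a = -21$ ($a = -5 - 16 = -21$)
$k{\left(H,F \right)} = 0$ ($k{\left(H,F \right)} = 0 F = 0$)
$x = \frac{2800}{3}$ ($x = \frac{7 \left(1 - 21\right)^{2} \cdot 3}{9} = \frac{7 \left(-20\right)^{2} \cdot 3}{9} = \frac{7 \cdot 400 \cdot 3}{9} = \frac{7}{9} \cdot 1200 = \frac{2800}{3} \approx 933.33$)
$k{\left(3,12 \right)} J + x = 0 \left(-600\right) + \frac{2800}{3} = 0 + \frac{2800}{3} = \frac{2800}{3}$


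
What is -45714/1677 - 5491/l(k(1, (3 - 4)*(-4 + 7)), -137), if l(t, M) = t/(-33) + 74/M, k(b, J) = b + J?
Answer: 13844033365/1211912 ≈ 11423.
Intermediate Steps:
k(b, J) = J + b
l(t, M) = 74/M - t/33 (l(t, M) = t*(-1/33) + 74/M = -t/33 + 74/M = 74/M - t/33)
-45714/1677 - 5491/l(k(1, (3 - 4)*(-4 + 7)), -137) = -45714/1677 - 5491/(74/(-137) - ((3 - 4)*(-4 + 7) + 1)/33) = -45714*1/1677 - 5491/(74*(-1/137) - (-1*3 + 1)/33) = -15238/559 - 5491/(-74/137 - (-3 + 1)/33) = -15238/559 - 5491/(-74/137 - 1/33*(-2)) = -15238/559 - 5491/(-74/137 + 2/33) = -15238/559 - 5491/(-2168/4521) = -15238/559 - 5491*(-4521/2168) = -15238/559 + 24824811/2168 = 13844033365/1211912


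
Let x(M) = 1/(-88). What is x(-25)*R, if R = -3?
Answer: 3/88 ≈ 0.034091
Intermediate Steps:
x(M) = -1/88
x(-25)*R = -1/88*(-3) = 3/88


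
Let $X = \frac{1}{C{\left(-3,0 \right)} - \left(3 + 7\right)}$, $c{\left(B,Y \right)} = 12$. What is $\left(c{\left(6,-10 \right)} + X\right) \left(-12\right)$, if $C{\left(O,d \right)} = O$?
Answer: $- \frac{1860}{13} \approx -143.08$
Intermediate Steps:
$X = - \frac{1}{13}$ ($X = \frac{1}{-3 - \left(3 + 7\right)} = \frac{1}{-3 - 10} = \frac{1}{-13} = - \frac{1}{13} \approx -0.076923$)
$\left(c{\left(6,-10 \right)} + X\right) \left(-12\right) = \left(12 - \frac{1}{13}\right) \left(-12\right) = \frac{155}{13} \left(-12\right) = - \frac{1860}{13}$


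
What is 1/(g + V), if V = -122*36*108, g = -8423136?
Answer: -1/8897472 ≈ -1.1239e-7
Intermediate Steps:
V = -474336 (V = -4392*108 = -474336)
1/(g + V) = 1/(-8423136 - 474336) = 1/(-8897472) = -1/8897472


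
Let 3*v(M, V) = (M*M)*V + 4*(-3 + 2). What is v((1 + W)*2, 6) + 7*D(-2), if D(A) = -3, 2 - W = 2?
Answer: -43/3 ≈ -14.333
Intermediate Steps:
W = 0 (W = 2 - 1*2 = 2 - 2 = 0)
v(M, V) = -4/3 + V*M²/3 (v(M, V) = ((M*M)*V + 4*(-3 + 2))/3 = (M²*V + 4*(-1))/3 = (V*M² - 4)/3 = (-4 + V*M²)/3 = -4/3 + V*M²/3)
v((1 + W)*2, 6) + 7*D(-2) = (-4/3 + (⅓)*6*((1 + 0)*2)²) + 7*(-3) = (-4/3 + (⅓)*6*(1*2)²) - 21 = (-4/3 + (⅓)*6*2²) - 21 = (-4/3 + (⅓)*6*4) - 21 = (-4/3 + 8) - 21 = 20/3 - 21 = -43/3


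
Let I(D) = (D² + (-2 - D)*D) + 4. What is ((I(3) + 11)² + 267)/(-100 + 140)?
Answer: 87/10 ≈ 8.7000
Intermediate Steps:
I(D) = 4 + D² + D*(-2 - D) (I(D) = (D² + D*(-2 - D)) + 4 = 4 + D² + D*(-2 - D))
((I(3) + 11)² + 267)/(-100 + 140) = (((4 - 2*3) + 11)² + 267)/(-100 + 140) = (((4 - 6) + 11)² + 267)/40 = ((-2 + 11)² + 267)*(1/40) = (9² + 267)*(1/40) = (81 + 267)*(1/40) = 348*(1/40) = 87/10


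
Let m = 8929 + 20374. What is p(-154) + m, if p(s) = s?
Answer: 29149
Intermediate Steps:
m = 29303
p(-154) + m = -154 + 29303 = 29149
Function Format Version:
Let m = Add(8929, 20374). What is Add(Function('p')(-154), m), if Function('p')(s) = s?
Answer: 29149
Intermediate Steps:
m = 29303
Add(Function('p')(-154), m) = Add(-154, 29303) = 29149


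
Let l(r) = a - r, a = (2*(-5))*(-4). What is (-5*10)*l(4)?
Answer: -1800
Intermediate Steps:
a = 40 (a = -10*(-4) = 40)
l(r) = 40 - r
(-5*10)*l(4) = (-5*10)*(40 - 1*4) = -50*(40 - 4) = -50*36 = -1800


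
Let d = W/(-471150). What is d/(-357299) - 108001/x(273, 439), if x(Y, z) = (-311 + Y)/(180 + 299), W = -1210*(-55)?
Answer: 174174383483055061/127939482126 ≈ 1.3614e+6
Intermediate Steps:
W = 66550
x(Y, z) = -311/479 + Y/479 (x(Y, z) = (-311 + Y)/479 = (-311 + Y)*(1/479) = -311/479 + Y/479)
d = -1331/9423 (d = 66550/(-471150) = 66550*(-1/471150) = -1331/9423 ≈ -0.14125)
d/(-357299) - 108001/x(273, 439) = -1331/9423/(-357299) - 108001/(-311/479 + (1/479)*273) = -1331/9423*(-1/357299) - 108001/(-311/479 + 273/479) = 1331/3366828477 - 108001/(-38/479) = 1331/3366828477 - 108001*(-479/38) = 1331/3366828477 + 51732479/38 = 174174383483055061/127939482126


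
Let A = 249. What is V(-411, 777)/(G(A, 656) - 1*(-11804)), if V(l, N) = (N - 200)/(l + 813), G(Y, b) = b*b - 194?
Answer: 577/177662292 ≈ 3.2477e-6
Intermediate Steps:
G(Y, b) = -194 + b**2 (G(Y, b) = b**2 - 194 = -194 + b**2)
V(l, N) = (-200 + N)/(813 + l)
V(-411, 777)/(G(A, 656) - 1*(-11804)) = ((-200 + 777)/(813 - 411))/((-194 + 656**2) - 1*(-11804)) = (577/402)/((-194 + 430336) + 11804) = ((1/402)*577)/(430142 + 11804) = (577/402)/441946 = (577/402)*(1/441946) = 577/177662292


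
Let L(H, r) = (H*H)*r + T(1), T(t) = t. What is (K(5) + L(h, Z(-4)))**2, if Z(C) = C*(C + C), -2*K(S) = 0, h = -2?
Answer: 16641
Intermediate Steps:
K(S) = 0 (K(S) = -1/2*0 = 0)
Z(C) = 2*C**2 (Z(C) = C*(2*C) = 2*C**2)
L(H, r) = 1 + r*H**2 (L(H, r) = (H*H)*r + 1 = H**2*r + 1 = r*H**2 + 1 = 1 + r*H**2)
(K(5) + L(h, Z(-4)))**2 = (0 + (1 + (2*(-4)**2)*(-2)**2))**2 = (0 + (1 + (2*16)*4))**2 = (0 + (1 + 32*4))**2 = (0 + (1 + 128))**2 = (0 + 129)**2 = 129**2 = 16641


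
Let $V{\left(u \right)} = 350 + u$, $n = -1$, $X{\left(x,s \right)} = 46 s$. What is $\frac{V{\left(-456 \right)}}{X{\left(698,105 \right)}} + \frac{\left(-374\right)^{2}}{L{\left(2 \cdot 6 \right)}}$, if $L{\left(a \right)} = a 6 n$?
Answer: $- \frac{28150363}{14490} \approx -1942.7$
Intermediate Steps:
$L{\left(a \right)} = - 6 a$ ($L{\left(a \right)} = a 6 \left(-1\right) = 6 a \left(-1\right) = - 6 a$)
$\frac{V{\left(-456 \right)}}{X{\left(698,105 \right)}} + \frac{\left(-374\right)^{2}}{L{\left(2 \cdot 6 \right)}} = \frac{350 - 456}{46 \cdot 105} + \frac{\left(-374\right)^{2}}{\left(-6\right) 2 \cdot 6} = - \frac{106}{4830} + \frac{139876}{\left(-6\right) 12} = \left(-106\right) \frac{1}{4830} + \frac{139876}{-72} = - \frac{53}{2415} + 139876 \left(- \frac{1}{72}\right) = - \frac{53}{2415} - \frac{34969}{18} = - \frac{28150363}{14490}$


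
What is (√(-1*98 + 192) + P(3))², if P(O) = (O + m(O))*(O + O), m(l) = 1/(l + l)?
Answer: (19 + √94)² ≈ 823.42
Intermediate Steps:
m(l) = 1/(2*l)
P(O) = 2*O*(O + 1/(2*O)) (P(O) = (O + 1/(2*O))*(O + O) = (O + 1/(2*O))*(2*O) = 2*O*(O + 1/(2*O)))
(√(-1*98 + 192) + P(3))² = (√(-1*98 + 192) + (1 + 2*3²))² = (√(-98 + 192) + (1 + 2*9))² = (√94 + (1 + 18))² = (√94 + 19)² = (19 + √94)²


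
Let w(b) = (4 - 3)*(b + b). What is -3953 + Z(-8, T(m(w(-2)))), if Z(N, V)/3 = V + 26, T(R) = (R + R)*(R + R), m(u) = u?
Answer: -3683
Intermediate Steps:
w(b) = 2*b (w(b) = 1*(2*b) = 2*b)
T(R) = 4*R² (T(R) = (2*R)*(2*R) = 4*R²)
Z(N, V) = 78 + 3*V (Z(N, V) = 3*(V + 26) = 3*(26 + V) = 78 + 3*V)
-3953 + Z(-8, T(m(w(-2)))) = -3953 + (78 + 3*(4*(2*(-2))²)) = -3953 + (78 + 3*(4*(-4)²)) = -3953 + (78 + 3*(4*16)) = -3953 + (78 + 3*64) = -3953 + (78 + 192) = -3953 + 270 = -3683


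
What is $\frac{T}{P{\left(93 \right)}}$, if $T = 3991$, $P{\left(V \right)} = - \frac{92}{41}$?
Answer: $- \frac{163631}{92} \approx -1778.6$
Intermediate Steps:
$P{\left(V \right)} = - \frac{92}{41}$ ($P{\left(V \right)} = \left(-92\right) \frac{1}{41} = - \frac{92}{41}$)
$\frac{T}{P{\left(93 \right)}} = \frac{3991}{- \frac{92}{41}} = 3991 \left(- \frac{41}{92}\right) = - \frac{163631}{92}$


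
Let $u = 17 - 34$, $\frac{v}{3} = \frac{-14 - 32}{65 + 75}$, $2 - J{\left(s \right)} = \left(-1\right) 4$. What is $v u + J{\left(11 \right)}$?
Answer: $\frac{1593}{70} \approx 22.757$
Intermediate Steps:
$J{\left(s \right)} = 6$ ($J{\left(s \right)} = 2 - \left(-1\right) 4 = 2 - -4 = 2 + 4 = 6$)
$v = - \frac{69}{70}$ ($v = 3 \frac{-14 - 32}{65 + 75} = 3 \left(- \frac{46}{140}\right) = 3 \left(\left(-46\right) \frac{1}{140}\right) = 3 \left(- \frac{23}{70}\right) = - \frac{69}{70} \approx -0.98571$)
$u = -17$
$v u + J{\left(11 \right)} = \left(- \frac{69}{70}\right) \left(-17\right) + 6 = \frac{1173}{70} + 6 = \frac{1593}{70}$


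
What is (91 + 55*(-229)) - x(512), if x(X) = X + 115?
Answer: -13131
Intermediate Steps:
x(X) = 115 + X
(91 + 55*(-229)) - x(512) = (91 + 55*(-229)) - (115 + 512) = (91 - 12595) - 1*627 = -12504 - 627 = -13131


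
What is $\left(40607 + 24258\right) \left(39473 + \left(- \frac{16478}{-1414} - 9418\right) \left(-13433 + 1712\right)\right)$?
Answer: $\frac{722558305369910}{101} \approx 7.154 \cdot 10^{12}$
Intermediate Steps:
$\left(40607 + 24258\right) \left(39473 + \left(- \frac{16478}{-1414} - 9418\right) \left(-13433 + 1712\right)\right) = 64865 \left(39473 + \left(\left(-16478\right) \left(- \frac{1}{1414}\right) - 9418\right) \left(-11721\right)\right) = 64865 \left(39473 + \left(\frac{1177}{101} - 9418\right) \left(-11721\right)\right) = 64865 \left(39473 - - \frac{11135430561}{101}\right) = 64865 \left(39473 + \frac{11135430561}{101}\right) = 64865 \cdot \frac{11139417334}{101} = \frac{722558305369910}{101}$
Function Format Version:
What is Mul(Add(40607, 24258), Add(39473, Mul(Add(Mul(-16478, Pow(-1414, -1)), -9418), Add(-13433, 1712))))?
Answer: Rational(722558305369910, 101) ≈ 7.1540e+12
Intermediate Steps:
Mul(Add(40607, 24258), Add(39473, Mul(Add(Mul(-16478, Pow(-1414, -1)), -9418), Add(-13433, 1712)))) = Mul(64865, Add(39473, Mul(Add(Mul(-16478, Rational(-1, 1414)), -9418), -11721))) = Mul(64865, Add(39473, Mul(Add(Rational(1177, 101), -9418), -11721))) = Mul(64865, Add(39473, Mul(Rational(-950041, 101), -11721))) = Mul(64865, Add(39473, Rational(11135430561, 101))) = Mul(64865, Rational(11139417334, 101)) = Rational(722558305369910, 101)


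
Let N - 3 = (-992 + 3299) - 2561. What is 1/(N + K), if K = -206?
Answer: -1/457 ≈ -0.0021882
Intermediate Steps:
N = -251 (N = 3 + ((-992 + 3299) - 2561) = 3 + (2307 - 2561) = 3 - 254 = -251)
1/(N + K) = 1/(-251 - 206) = 1/(-457) = -1/457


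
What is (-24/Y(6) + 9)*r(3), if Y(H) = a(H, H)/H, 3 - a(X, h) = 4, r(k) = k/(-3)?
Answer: -153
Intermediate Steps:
r(k) = -k/3 (r(k) = k*(-1/3) = -k/3)
a(X, h) = -1 (a(X, h) = 3 - 1*4 = 3 - 4 = -1)
Y(H) = -1/H
(-24/Y(6) + 9)*r(3) = (-24/((-1/6)) + 9)*(-1/3*3) = (-24/((-1*1/6)) + 9)*(-1) = (-24/(-1/6) + 9)*(-1) = (-24*(-6) + 9)*(-1) = (144 + 9)*(-1) = 153*(-1) = -153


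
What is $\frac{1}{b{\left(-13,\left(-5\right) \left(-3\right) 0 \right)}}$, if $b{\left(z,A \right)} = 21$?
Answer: $\frac{1}{21} \approx 0.047619$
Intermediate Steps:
$\frac{1}{b{\left(-13,\left(-5\right) \left(-3\right) 0 \right)}} = \frac{1}{21}$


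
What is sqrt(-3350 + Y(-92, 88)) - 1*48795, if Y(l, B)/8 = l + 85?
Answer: -48795 + I*sqrt(3406) ≈ -48795.0 + 58.361*I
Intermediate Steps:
Y(l, B) = 680 + 8*l (Y(l, B) = 8*(l + 85) = 8*(85 + l) = 680 + 8*l)
sqrt(-3350 + Y(-92, 88)) - 1*48795 = sqrt(-3350 + (680 + 8*(-92))) - 1*48795 = sqrt(-3350 + (680 - 736)) - 48795 = sqrt(-3350 - 56) - 48795 = sqrt(-3406) - 48795 = I*sqrt(3406) - 48795 = -48795 + I*sqrt(3406)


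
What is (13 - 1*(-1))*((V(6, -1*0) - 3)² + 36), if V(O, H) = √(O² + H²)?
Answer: 630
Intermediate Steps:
V(O, H) = √(H² + O²)
(13 - 1*(-1))*((V(6, -1*0) - 3)² + 36) = (13 - 1*(-1))*((√((-1*0)² + 6²) - 3)² + 36) = (13 + 1)*((√(0² + 36) - 3)² + 36) = 14*((√(0 + 36) - 3)² + 36) = 14*((√36 - 3)² + 36) = 14*((6 - 3)² + 36) = 14*(3² + 36) = 14*(9 + 36) = 14*45 = 630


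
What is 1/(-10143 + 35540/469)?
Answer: -469/4721527 ≈ -9.9332e-5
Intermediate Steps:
1/(-10143 + 35540/469) = 1/(-4721527/469) = -469/4721527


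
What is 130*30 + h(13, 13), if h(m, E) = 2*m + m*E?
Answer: 4095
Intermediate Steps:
h(m, E) = 2*m + E*m
130*30 + h(13, 13) = 130*30 + 13*(2 + 13) = 3900 + 13*15 = 3900 + 195 = 4095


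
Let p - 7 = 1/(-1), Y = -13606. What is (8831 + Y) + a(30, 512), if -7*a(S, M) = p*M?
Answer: -36497/7 ≈ -5213.9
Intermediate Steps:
p = 6 (p = 7 + 1/(-1) = 7 - 1 = 6)
a(S, M) = -6*M/7
(8831 + Y) + a(30, 512) = (8831 - 13606) - 6/7*512 = -4775 - 3072/7 = -36497/7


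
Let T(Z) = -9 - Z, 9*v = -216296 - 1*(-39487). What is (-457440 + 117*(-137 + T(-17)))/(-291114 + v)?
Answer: 4252797/2796835 ≈ 1.5206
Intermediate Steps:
v = -176809/9 (v = (-216296 - 1*(-39487))/9 = (-216296 + 39487)/9 = (⅑)*(-176809) = -176809/9 ≈ -19645.)
(-457440 + 117*(-137 + T(-17)))/(-291114 + v) = (-457440 + 117*(-137 + (-9 - 1*(-17))))/(-291114 - 176809/9) = (-457440 + 117*(-137 + (-9 + 17)))/(-2796835/9) = (-457440 + 117*(-137 + 8))*(-9/2796835) = (-457440 + 117*(-129))*(-9/2796835) = (-457440 - 15093)*(-9/2796835) = -472533*(-9/2796835) = 4252797/2796835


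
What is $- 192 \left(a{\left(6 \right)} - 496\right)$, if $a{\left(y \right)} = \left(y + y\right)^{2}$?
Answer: $67584$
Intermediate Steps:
$a{\left(y \right)} = 4 y^{2}$ ($a{\left(y \right)} = \left(2 y\right)^{2} = 4 y^{2}$)
$- 192 \left(a{\left(6 \right)} - 496\right) = - 192 \left(4 \cdot 6^{2} - 496\right) = - 192 \left(4 \cdot 36 - 496\right) = - 192 \left(144 - 496\right) = \left(-192\right) \left(-352\right) = 67584$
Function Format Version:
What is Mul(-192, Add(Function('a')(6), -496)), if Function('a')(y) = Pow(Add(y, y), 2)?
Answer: 67584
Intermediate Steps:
Function('a')(y) = Mul(4, Pow(y, 2)) (Function('a')(y) = Pow(Mul(2, y), 2) = Mul(4, Pow(y, 2)))
Mul(-192, Add(Function('a')(6), -496)) = Mul(-192, Add(Mul(4, Pow(6, 2)), -496)) = Mul(-192, Add(Mul(4, 36), -496)) = Mul(-192, Add(144, -496)) = Mul(-192, -352) = 67584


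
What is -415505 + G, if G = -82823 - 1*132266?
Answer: -630594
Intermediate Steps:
G = -215089 (G = -82823 - 132266 = -215089)
-415505 + G = -415505 - 215089 = -630594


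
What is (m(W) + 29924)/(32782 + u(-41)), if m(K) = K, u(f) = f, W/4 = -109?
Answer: 29488/32741 ≈ 0.90064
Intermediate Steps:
W = -436 (W = 4*(-109) = -436)
(m(W) + 29924)/(32782 + u(-41)) = (-436 + 29924)/(32782 - 41) = 29488/32741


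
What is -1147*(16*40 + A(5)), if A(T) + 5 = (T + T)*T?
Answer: -785695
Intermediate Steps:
A(T) = -5 + 2*T² (A(T) = -5 + (T + T)*T = -5 + (2*T)*T = -5 + 2*T²)
-1147*(16*40 + A(5)) = -1147*(16*40 + (-5 + 2*5²)) = -1147*(640 + (-5 + 2*25)) = -1147*(640 + (-5 + 50)) = -1147*(640 + 45) = -1147*685 = -785695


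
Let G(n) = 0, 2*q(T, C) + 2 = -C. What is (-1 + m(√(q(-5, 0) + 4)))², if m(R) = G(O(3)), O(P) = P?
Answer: 1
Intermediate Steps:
q(T, C) = -1 - C/2 (q(T, C) = -1 + (-C)/2 = -1 - C/2)
m(R) = 0
(-1 + m(√(q(-5, 0) + 4)))² = (-1 + 0)² = (-1)² = 1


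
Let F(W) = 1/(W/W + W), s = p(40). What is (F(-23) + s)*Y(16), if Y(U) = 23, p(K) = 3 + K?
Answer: 21735/22 ≈ 987.95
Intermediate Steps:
s = 43 (s = 3 + 40 = 43)
F(W) = 1/(1 + W)
(F(-23) + s)*Y(16) = (1/(1 - 23) + 43)*23 = (1/(-22) + 43)*23 = (-1/22 + 43)*23 = (945/22)*23 = 21735/22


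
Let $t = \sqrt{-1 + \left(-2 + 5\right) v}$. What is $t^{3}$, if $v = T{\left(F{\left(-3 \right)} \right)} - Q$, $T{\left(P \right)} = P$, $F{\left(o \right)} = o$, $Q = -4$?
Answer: $2 \sqrt{2} \approx 2.8284$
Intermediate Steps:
$v = 1$ ($v = -3 - -4 = -3 + 4 = 1$)
$t = \sqrt{2}$ ($t = \sqrt{-1 + \left(-2 + 5\right) 1} = \sqrt{-1 + 3 \cdot 1} = \sqrt{-1 + 3} = \sqrt{2} \approx 1.4142$)
$t^{3} = \left(\sqrt{2}\right)^{3} = 2 \sqrt{2}$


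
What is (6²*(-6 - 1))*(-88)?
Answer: 22176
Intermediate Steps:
(6²*(-6 - 1))*(-88) = (36*(-7))*(-88) = -252*(-88) = 22176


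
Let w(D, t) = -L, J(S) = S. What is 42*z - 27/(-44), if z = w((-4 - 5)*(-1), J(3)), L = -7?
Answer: 12963/44 ≈ 294.61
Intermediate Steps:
w(D, t) = 7 (w(D, t) = -1*(-7) = 7)
z = 7
42*z - 27/(-44) = 42*7 - 27/(-44) = 294 - 27*(-1/44) = 294 + 27/44 = 12963/44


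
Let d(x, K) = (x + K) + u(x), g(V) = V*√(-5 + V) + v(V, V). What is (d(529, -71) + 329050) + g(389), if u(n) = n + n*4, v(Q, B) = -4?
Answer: 332149 + 3112*√6 ≈ 3.3977e+5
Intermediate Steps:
g(V) = -4 + V*√(-5 + V) (g(V) = V*√(-5 + V) - 4 = -4 + V*√(-5 + V))
u(n) = 5*n (u(n) = n + 4*n = 5*n)
d(x, K) = K + 6*x (d(x, K) = (x + K) + 5*x = (K + x) + 5*x = K + 6*x)
(d(529, -71) + 329050) + g(389) = ((-71 + 6*529) + 329050) + (-4 + 389*√(-5 + 389)) = ((-71 + 3174) + 329050) + (-4 + 389*√384) = (3103 + 329050) + (-4 + 389*(8*√6)) = 332153 + (-4 + 3112*√6) = 332149 + 3112*√6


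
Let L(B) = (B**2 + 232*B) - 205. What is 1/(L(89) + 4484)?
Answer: 1/32848 ≈ 3.0443e-5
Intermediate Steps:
L(B) = -205 + B**2 + 232*B
1/(L(89) + 4484) = 1/((-205 + 89**2 + 232*89) + 4484) = 1/((-205 + 7921 + 20648) + 4484) = 1/(28364 + 4484) = 1/32848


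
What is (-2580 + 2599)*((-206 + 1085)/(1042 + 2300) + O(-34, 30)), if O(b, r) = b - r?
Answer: -1349057/1114 ≈ -1211.0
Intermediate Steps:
(-2580 + 2599)*((-206 + 1085)/(1042 + 2300) + O(-34, 30)) = (-2580 + 2599)*((-206 + 1085)/(1042 + 2300) + (-34 - 1*30)) = 19*(879/3342 + (-34 - 30)) = 19*(879*(1/3342) - 64) = 19*(293/1114 - 64) = 19*(-71003/1114) = -1349057/1114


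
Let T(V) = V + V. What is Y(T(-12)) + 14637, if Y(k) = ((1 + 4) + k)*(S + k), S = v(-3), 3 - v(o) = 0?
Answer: 15036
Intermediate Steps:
v(o) = 3 (v(o) = 3 - 1*0 = 3 + 0 = 3)
T(V) = 2*V
S = 3
Y(k) = (3 + k)*(5 + k) (Y(k) = ((1 + 4) + k)*(3 + k) = (5 + k)*(3 + k) = (3 + k)*(5 + k))
Y(T(-12)) + 14637 = (15 + (2*(-12))**2 + 8*(2*(-12))) + 14637 = (15 + (-24)**2 + 8*(-24)) + 14637 = (15 + 576 - 192) + 14637 = 399 + 14637 = 15036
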